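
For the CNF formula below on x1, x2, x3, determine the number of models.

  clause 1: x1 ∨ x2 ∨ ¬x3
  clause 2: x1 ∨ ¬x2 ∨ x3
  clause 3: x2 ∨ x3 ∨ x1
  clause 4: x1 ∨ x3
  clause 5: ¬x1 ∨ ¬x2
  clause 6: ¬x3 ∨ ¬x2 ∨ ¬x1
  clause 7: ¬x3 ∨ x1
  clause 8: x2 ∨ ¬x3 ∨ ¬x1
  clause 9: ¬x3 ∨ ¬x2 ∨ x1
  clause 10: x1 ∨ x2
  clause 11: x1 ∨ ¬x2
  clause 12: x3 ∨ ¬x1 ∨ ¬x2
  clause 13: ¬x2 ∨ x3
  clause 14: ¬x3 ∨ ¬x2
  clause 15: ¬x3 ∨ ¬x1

1

There are 2^3 = 8 truth assignments over (x1, x2, x3).
Check each against the 15 clauses (columns in the order x1, x2, x3):
  F F F  ✗ fails (x2 ∨ x3 ∨ x1)
  F F T  ✗ fails (x1 ∨ x2 ∨ ¬x3)
  F T F  ✗ fails (x1 ∨ ¬x2 ∨ x3)
  F T T  ✗ fails (¬x3 ∨ x1)
  T F F  ✓ satisfies all
  T F T  ✗ fails (x2 ∨ ¬x3 ∨ ¬x1)
  T T F  ✗ fails (¬x1 ∨ ¬x2)
  T T T  ✗ fails (¬x1 ∨ ¬x2)
1 of the 8 rows is a model.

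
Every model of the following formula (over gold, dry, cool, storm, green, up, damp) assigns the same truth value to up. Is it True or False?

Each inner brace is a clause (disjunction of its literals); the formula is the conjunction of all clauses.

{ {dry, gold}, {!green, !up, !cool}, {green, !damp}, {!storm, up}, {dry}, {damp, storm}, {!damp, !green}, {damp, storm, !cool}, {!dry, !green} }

True

Suppose up = false.
Unit clause (!storm) forces storm = false.
Unit clause (dry) forces dry = true.
Unit clause (damp) forces damp = true.
Unit clause (green) forces green = true.
Now (!green) is unsatisfied and unit — conflict.
So every satisfying assignment has up = True.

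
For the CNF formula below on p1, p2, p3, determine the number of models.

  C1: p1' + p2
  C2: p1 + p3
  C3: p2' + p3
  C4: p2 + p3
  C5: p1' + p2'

2

There are 2^3 = 8 truth assignments over (p1, p2, p3).
Check each against the 5 clauses (columns in the order p1, p2, p3):
  F F F  ✗ fails (p1 + p3)
  F F T  ✓ satisfies all
  F T F  ✗ fails (p1 + p3)
  F T T  ✓ satisfies all
  T F F  ✗ fails (p1' + p2)
  T F T  ✗ fails (p1' + p2)
  T T F  ✗ fails (p2' + p3)
  T T T  ✗ fails (p1' + p2')
2 of the 8 rows are models.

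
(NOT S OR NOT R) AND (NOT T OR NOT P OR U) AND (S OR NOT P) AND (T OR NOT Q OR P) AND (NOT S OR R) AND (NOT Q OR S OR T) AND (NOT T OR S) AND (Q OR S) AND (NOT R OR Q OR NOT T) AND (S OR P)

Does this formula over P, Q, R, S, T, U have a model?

No, unsatisfiable

Case S = false:
The clause (NOT P) is unit, so P = false.
Now (P) is unsatisfied and unit — conflict.
Undo S and try S = true.
The clause (NOT R) is unit, so R = false.
Now (R) is unsatisfied and unit — conflict.
Neither S = true nor S = false works.
No assignment satisfies every clause.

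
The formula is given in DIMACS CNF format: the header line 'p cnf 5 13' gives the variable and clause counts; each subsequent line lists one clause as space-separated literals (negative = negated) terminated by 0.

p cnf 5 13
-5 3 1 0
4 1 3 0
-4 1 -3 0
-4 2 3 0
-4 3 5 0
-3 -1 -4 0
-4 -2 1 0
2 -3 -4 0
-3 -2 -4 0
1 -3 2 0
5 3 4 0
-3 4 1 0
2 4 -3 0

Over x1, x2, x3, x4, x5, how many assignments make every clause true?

5

There are 2^5 = 32 truth assignments over (x1, x2, x3, x4, x5).
Split on x2. With x2 = True, the clauses containing x2 are satisfied and ¬x2 drops from the rest; 4 of the 2^4 = 16 assignments to the other variables satisfy what remains.
With x2 = False, by the same count on the reduced clause set, 1 assignment works.
Total: 4 + 1 = 5.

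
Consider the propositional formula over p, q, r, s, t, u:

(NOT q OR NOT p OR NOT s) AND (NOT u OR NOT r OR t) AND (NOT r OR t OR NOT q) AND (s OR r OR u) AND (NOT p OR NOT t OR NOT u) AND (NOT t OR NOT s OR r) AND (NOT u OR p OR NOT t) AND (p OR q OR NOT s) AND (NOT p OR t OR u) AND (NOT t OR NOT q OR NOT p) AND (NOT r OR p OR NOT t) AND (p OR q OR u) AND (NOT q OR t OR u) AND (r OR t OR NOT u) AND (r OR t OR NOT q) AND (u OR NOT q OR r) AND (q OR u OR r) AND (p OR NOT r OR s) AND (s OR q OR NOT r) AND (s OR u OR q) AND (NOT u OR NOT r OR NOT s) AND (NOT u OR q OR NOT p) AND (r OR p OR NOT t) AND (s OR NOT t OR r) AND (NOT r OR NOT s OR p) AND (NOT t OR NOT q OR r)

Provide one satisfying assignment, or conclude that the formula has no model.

Case q = false:
Case p = true:
(NOT u) alone gives u = false.
(t) alone gives t = true.
(r) alone gives r = true.
(s) alone gives s = true.
This assignment satisfies each clause.

p ↦ true, q ↦ false, r ↦ true, s ↦ true, t ↦ true, u ↦ false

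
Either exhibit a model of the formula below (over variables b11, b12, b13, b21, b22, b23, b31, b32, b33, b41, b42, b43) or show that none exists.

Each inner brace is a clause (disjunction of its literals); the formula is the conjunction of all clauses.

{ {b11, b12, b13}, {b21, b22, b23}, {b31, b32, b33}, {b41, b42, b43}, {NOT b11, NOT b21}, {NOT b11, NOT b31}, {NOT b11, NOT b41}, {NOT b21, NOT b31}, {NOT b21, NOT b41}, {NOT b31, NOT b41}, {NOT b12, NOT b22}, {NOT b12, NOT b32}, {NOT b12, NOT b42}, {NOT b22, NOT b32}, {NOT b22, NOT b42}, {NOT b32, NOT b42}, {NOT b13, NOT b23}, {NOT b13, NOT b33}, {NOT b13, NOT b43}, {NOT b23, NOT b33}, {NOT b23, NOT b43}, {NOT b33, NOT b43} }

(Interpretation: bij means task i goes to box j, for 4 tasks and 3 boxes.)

UNSATISFIABLE

Case b11 = false:
Case b12 = true:
Unit clause (NOT b22) forces b22 = false.
Unit clause (NOT b32) forces b32 = false.
Unit clause (NOT b42) forces b42 = false.
Case b21 = true:
Unit clause (NOT b31) forces b31 = false.
Unit clause (b33) forces b33 = true.
Unit clause (NOT b41) forces b41 = false.
Unit clause (b43) forces b43 = true.
Now (NOT b43) is unsatisfied and unit — conflict.
So b21 must be the other value — set b21 = false.
Unit clause (b23) forces b23 = true.
Unit clause (NOT b13) forces b13 = false.
Unit clause (NOT b33) forces b33 = false.
Unit clause (b31) forces b31 = true.
Unit clause (NOT b41) forces b41 = false.
Unit clause (b43) forces b43 = true.
Now (NOT b43) is unsatisfied and unit — conflict.
Both values of b21 lead to a conflict.
So b12 must be the other value — set b12 = false.
Unit clause (b13) forces b13 = true.
Unit clause (NOT b23) forces b23 = false.
Unit clause (NOT b33) forces b33 = false.
Unit clause (NOT b43) forces b43 = false.
Case b21 = true:
Unit clause (NOT b31) forces b31 = false.
Unit clause (b32) forces b32 = true.
Unit clause (NOT b41) forces b41 = false.
Unit clause (b42) forces b42 = true.
Now (NOT b42) is unsatisfied and unit — conflict.
So b21 must be the other value — set b21 = false.
Unit clause (b22) forces b22 = true.
Unit clause (NOT b32) forces b32 = false.
Unit clause (b31) forces b31 = true.
Unit clause (NOT b41) forces b41 = false.
Unit clause (b42) forces b42 = true.
Now (NOT b42) is unsatisfied and unit — conflict.
Both values of b21 lead to a conflict.
Both values of b12 lead to a conflict.
So b11 must be the other value — set b11 = true.
Unit clause (NOT b21) forces b21 = false.
Unit clause (NOT b31) forces b31 = false.
Unit clause (NOT b41) forces b41 = false.
Case b22 = true:
Unit clause (NOT b12) forces b12 = false.
Unit clause (NOT b32) forces b32 = false.
Unit clause (b33) forces b33 = true.
Unit clause (NOT b42) forces b42 = false.
Unit clause (b43) forces b43 = true.
Now (NOT b43) is unsatisfied and unit — conflict.
So b22 must be the other value — set b22 = false.
Unit clause (b23) forces b23 = true.
Unit clause (NOT b13) forces b13 = false.
Unit clause (NOT b33) forces b33 = false.
Unit clause (b32) forces b32 = true.
Unit clause (NOT b12) forces b12 = false.
Unit clause (NOT b42) forces b42 = false.
Unit clause (b43) forces b43 = true.
Now (NOT b43) is unsatisfied and unit — conflict.
Both values of b22 lead to a conflict.
Both values of b11 lead to a conflict.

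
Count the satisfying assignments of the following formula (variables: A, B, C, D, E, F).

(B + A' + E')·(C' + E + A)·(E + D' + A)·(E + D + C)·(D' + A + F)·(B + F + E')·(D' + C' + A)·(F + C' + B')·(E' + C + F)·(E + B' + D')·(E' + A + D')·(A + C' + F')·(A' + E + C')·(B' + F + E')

There are 2^6 = 64 truth assignments over (A, B, C, D, E, F).
Split on C. With C = 1, the clauses containing C are satisfied and C' drops from the rest; 2 of the 2^5 = 32 assignments to the other variables satisfy what remains.
With C = 0, by the same count on the reduced clause set, 6 assignments work.
(One model: A=F, B=F, C=F, D=F, E=T, F=T.)
Total: 2 + 6 = 8.

8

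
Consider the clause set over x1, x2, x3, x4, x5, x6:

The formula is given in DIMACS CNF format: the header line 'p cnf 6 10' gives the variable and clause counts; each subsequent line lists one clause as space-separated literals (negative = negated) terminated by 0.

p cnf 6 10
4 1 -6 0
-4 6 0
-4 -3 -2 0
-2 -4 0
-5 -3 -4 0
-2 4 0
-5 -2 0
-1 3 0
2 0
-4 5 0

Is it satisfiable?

No, unsatisfiable

Unit clause (x2) forces x2 = True.
Unit clause (¬x4) forces x4 = False.
Now (x4) is unsatisfied and unit — conflict.
No assignment satisfies every clause.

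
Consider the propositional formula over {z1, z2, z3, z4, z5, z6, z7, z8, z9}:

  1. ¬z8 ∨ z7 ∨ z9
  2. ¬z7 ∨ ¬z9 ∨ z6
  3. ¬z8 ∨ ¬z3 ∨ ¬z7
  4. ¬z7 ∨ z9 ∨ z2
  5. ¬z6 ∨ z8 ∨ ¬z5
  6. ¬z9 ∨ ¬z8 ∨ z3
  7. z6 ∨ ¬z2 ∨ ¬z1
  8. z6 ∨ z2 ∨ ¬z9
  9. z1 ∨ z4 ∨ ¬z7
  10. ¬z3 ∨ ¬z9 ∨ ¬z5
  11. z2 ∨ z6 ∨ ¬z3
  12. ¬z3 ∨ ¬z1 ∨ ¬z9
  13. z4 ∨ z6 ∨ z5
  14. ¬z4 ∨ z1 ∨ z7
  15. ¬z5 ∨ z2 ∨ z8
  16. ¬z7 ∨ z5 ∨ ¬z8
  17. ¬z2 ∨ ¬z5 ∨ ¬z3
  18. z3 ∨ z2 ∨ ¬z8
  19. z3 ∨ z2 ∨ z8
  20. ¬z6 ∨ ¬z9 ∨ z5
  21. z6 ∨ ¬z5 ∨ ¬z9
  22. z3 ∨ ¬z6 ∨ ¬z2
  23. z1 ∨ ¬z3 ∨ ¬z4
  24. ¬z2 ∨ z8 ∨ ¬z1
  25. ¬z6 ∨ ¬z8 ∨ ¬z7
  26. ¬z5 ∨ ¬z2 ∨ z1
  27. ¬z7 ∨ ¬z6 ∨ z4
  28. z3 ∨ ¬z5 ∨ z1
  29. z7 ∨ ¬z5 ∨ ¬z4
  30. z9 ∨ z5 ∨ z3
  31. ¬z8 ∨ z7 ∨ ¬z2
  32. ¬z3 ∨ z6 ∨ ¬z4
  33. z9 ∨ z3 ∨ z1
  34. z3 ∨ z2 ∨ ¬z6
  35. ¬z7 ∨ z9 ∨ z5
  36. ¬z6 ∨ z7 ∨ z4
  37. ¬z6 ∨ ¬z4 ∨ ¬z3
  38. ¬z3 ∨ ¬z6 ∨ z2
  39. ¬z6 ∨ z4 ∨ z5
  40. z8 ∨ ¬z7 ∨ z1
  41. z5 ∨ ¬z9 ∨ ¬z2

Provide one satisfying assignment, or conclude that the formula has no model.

Try z8 = False.
Try z6 = False.
Try z7 = False.
Try z2 = False.
Unit clause (¬z9) forces z9 = False.
Unit clause (¬z3) forces z3 = False.
Now (z3) is unsatisfied and unit — conflict.
That branch fails; take z2 = True instead.
Unit clause (¬z1) forces z1 = False.
Unit clause (¬z4) forces z4 = False.
Unit clause (z5) forces z5 = True.
Now (¬z5) is unsatisfied and unit — conflict.
Either choice for z2 ends in contradiction.
That branch fails; take z7 = True instead.
Unit clause (¬z9) forces z9 = False.
Unit clause (z2) forces z2 = True.
Unit clause (¬z1) forces z1 = False.
Now (z1) is unsatisfied and unit — conflict.
Either choice for z7 ends in contradiction.
That branch fails; take z6 = True instead.
Unit clause (¬z5) forces z5 = False.
Unit clause (¬z9) forces z9 = False.
Unit clause (z3) forces z3 = True.
Unit clause (¬z7) forces z7 = False.
Unit clause (z4) forces z4 = True.
Now (¬z4) is unsatisfied and unit — conflict.
Either choice for z6 ends in contradiction.
That branch fails; take z8 = True instead.
Try z7 = True.
Unit clause (¬z3) forces z3 = False.
Unit clause (¬z9) forces z9 = False.
Unit clause (z2) forces z2 = True.
Unit clause (z5) forces z5 = True.
Unit clause (¬z6) forces z6 = False.
Unit clause (¬z1) forces z1 = False.
Now (z1) is unsatisfied and unit — conflict.
That branch fails; take z7 = False instead.
Unit clause (z9) forces z9 = True.
Unit clause (z3) forces z3 = True.
Unit clause (¬z5) forces z5 = False.
Unit clause (¬z1) forces z1 = False.
Unit clause (¬z4) forces z4 = False.
Unit clause (z6) forces z6 = True.
Now (¬z6) is unsatisfied and unit — conflict.
Either choice for z7 ends in contradiction.
Either choice for z8 ends in contradiction.

UNSATISFIABLE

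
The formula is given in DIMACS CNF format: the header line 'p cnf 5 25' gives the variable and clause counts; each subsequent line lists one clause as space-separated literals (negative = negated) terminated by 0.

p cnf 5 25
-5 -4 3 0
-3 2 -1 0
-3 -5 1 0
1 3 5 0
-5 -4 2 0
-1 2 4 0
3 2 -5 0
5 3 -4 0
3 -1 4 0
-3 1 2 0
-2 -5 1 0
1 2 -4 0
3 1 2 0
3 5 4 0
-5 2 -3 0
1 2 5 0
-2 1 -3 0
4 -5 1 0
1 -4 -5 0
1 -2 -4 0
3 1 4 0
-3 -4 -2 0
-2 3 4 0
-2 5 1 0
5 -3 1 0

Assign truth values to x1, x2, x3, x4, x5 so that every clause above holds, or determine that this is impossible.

Try x5 = False.
Try x1 = True.
Try x3 = True.
(x2) alone gives x2 = True.
(¬x4) alone gives x4 = False.
All clauses are satisfied.

x1 ↦ True,  x2 ↦ True,  x3 ↦ True,  x4 ↦ False,  x5 ↦ False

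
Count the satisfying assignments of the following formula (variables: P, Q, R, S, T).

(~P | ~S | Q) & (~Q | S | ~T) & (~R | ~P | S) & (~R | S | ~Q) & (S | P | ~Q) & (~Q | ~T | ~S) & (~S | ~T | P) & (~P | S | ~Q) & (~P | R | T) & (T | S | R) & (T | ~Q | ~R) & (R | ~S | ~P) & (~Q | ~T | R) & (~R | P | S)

5

There are 2^5 = 32 truth assignments over (P, Q, R, S, T).
Split on T. With T = 1, the clauses containing T are satisfied and ~T drops from the rest; 2 of the 2^4 = 16 assignments to the other variables satisfy what remains.
With T = 0, by the same count on the reduced clause set, 3 assignments work.
(One model: P=F, Q=F, R=F, S=F, T=T.)
Total: 2 + 3 = 5.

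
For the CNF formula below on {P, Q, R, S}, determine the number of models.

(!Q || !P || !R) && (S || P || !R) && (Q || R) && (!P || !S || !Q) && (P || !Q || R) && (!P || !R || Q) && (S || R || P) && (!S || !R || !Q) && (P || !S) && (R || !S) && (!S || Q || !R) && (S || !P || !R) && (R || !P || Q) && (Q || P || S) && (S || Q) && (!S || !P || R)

There are 2^4 = 16 truth assignments over (P, Q, R, S).
Check each against the 16 clauses (columns in the order P, Q, R, S):
  F F F F  ✗ fails (Q || R)
  F F F T  ✗ fails (Q || R)
  F F T F  ✗ fails (S || P || !R)
  F F T T  ✗ fails (P || !S)
  F T F F  ✗ fails (P || !Q || R)
  F T F T  ✗ fails (P || !Q || R)
  F T T F  ✗ fails (S || P || !R)
  F T T T  ✗ fails (!S || !R || !Q)
  T F F F  ✗ fails (Q || R)
  T F F T  ✗ fails (Q || R)
  T F T F  ✗ fails (!P || !R || Q)
  T F T T  ✗ fails (!P || !R || Q)
  T T F F  ✓ satisfies all
  T T F T  ✗ fails (!P || !S || !Q)
  T T T F  ✗ fails (!Q || !P || !R)
  T T T T  ✗ fails (!Q || !P || !R)
1 of the 16 rows is a model.

1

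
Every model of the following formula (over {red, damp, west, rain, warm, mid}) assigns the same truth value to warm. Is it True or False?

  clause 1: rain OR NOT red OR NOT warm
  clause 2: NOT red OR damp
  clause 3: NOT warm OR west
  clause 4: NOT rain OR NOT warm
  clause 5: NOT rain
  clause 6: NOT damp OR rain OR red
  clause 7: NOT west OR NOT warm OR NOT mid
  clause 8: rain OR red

False

Suppose warm = true.
The clause (west) is unit, so west = true.
The clause (NOT rain) is unit, so rain = false.
The clause (NOT red) is unit, so red = false.
That conflicts with the unit clause (red).
So every satisfying assignment has warm = False.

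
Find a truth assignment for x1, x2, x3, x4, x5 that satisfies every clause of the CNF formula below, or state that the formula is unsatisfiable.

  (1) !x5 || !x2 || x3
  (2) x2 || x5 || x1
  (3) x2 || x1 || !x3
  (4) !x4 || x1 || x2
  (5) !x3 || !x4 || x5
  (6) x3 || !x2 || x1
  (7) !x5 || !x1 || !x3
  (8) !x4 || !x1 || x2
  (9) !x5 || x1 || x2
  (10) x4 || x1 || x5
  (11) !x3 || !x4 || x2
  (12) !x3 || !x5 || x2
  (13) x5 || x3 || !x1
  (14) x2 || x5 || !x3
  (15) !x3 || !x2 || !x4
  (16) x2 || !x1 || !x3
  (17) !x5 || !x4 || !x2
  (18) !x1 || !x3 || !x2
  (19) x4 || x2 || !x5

x1 ↦ false; x2 ↦ true; x3 ↦ true; x4 ↦ false; x5 ↦ true

Case x5 = true:
Case x2 = true:
Unit clause (x3) forces x3 = true.
Unit clause (!x1) forces x1 = false.
Unit clause (!x4) forces x4 = false.
Every clause now holds.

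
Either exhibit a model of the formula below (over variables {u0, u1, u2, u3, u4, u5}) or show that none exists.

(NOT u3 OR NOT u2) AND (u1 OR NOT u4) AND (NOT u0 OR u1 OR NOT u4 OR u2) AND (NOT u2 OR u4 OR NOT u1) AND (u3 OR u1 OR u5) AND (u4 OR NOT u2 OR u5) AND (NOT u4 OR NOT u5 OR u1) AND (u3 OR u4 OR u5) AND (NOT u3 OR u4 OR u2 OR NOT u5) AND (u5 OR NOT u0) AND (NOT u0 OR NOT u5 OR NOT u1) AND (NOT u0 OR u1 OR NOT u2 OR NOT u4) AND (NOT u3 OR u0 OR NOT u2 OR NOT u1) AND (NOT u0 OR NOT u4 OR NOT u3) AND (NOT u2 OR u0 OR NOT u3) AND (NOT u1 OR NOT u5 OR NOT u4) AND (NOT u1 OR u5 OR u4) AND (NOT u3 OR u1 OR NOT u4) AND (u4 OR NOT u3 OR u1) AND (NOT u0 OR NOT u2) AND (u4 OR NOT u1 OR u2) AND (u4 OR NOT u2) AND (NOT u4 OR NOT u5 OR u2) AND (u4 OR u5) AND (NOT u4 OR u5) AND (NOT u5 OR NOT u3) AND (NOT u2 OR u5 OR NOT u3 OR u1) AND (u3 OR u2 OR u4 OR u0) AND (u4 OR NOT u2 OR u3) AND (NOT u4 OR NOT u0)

Branch on u3: set u3 = false.
Branch on u1: set u1 = false.
From the singleton clause (NOT u4), u4 = false.
From the singleton clause (u5), u5 = true.
From the singleton clause (NOT u2), u2 = false.
From the singleton clause (u0), u0 = true.
This assignment satisfies each clause.

u0: true, u1: false, u2: false, u3: false, u4: false, u5: true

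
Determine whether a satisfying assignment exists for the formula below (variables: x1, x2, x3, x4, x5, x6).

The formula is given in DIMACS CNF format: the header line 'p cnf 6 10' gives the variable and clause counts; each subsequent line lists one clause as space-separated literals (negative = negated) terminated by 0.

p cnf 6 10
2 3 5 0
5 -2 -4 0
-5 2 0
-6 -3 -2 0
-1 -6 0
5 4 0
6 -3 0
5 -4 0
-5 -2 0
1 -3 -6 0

Unsatisfiable

Suppose x5 = False.
Unit clause (x4) forces x4 = True.
But (¬x4) is also a unit clause — contradiction.
Backtrack on x5: now try x5 = True.
Unit clause (x2) forces x2 = True.
But (¬x2) is also a unit clause — contradiction.
Both values of x5 lead to a conflict.
No assignment satisfies every clause.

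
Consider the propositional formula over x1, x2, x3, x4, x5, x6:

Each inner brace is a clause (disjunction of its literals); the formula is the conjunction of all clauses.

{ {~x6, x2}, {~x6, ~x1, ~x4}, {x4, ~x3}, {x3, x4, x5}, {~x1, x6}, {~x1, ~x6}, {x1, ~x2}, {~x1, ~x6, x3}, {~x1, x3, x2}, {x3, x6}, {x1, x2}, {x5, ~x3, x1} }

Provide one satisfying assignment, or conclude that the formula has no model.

Branch on x6: set x6 = 0.
From the singleton clause (~x1), x1 = 0.
From the singleton clause (~x2), x2 = 0.
That conflicts with the unit clause (x2).
That branch fails; take x6 = 1 instead.
From the singleton clause (x2), x2 = 1.
From the singleton clause (~x1), x1 = 0.
That conflicts with the unit clause (x1).
Both values of x6 lead to a conflict.

UNSATISFIABLE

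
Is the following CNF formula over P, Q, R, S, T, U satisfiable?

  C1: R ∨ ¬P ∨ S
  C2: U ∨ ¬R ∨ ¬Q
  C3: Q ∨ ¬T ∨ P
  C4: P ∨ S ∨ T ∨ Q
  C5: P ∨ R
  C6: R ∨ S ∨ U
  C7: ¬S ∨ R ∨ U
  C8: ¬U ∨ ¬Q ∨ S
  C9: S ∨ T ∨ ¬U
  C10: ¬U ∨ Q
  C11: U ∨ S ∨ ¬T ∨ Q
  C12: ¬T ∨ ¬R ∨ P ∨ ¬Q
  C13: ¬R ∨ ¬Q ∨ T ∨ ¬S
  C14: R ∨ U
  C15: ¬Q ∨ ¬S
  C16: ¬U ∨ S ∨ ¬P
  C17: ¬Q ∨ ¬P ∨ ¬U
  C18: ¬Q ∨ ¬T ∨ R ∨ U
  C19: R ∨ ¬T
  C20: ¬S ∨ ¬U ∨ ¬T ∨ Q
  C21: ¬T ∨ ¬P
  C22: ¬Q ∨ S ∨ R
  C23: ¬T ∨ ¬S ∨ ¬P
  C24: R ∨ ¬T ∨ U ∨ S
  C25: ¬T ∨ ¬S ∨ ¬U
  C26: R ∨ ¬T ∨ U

Yes

Suppose P = True.
From the singleton clause (¬T), T = False.
Suppose R = True.
Suppose U = False.
From the singleton clause (¬Q), Q = False.
Every clause is now satisfied; S is unconstrained.
A satisfying assignment: P=True,  Q=False,  R=True,  S=False,  T=False,  U=False.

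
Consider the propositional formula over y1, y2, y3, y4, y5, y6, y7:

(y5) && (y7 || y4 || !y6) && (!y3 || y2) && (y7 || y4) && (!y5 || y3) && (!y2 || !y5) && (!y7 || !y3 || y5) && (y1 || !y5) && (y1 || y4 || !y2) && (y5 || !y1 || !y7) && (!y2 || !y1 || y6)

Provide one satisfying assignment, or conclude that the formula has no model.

The clause (y5) is unit, so y5 = true.
The clause (y3) is unit, so y3 = true.
The clause (y2) is unit, so y2 = true.
Now (!y2) is unsatisfied and unit — conflict.

UNSATISFIABLE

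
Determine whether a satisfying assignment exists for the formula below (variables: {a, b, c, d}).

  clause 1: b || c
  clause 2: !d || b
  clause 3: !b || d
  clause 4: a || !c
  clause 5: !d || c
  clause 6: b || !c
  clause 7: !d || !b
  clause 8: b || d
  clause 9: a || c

Branch on b: set b = true.
From the singleton clause (d), d = true.
But (!d) is also a unit clause — contradiction.
Backtrack on b: now try b = false.
From the singleton clause (c), c = true.
But (!c) is also a unit clause — contradiction.
Neither b = true nor b = false works.
No assignment satisfies every clause.

No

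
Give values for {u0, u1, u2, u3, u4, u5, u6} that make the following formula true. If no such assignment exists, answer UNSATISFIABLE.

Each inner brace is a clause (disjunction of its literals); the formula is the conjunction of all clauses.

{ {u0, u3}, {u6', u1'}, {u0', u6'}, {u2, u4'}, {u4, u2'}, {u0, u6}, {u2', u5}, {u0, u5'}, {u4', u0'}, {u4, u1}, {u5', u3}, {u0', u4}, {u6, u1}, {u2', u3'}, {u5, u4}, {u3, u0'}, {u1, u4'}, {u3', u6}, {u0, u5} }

UNSATISFIABLE

Branch on u0: set u0 = 1.
From the singleton clause (u6'), u6 = 0.
From the singleton clause (u4'), u4 = 0.
Now (u4) is unsatisfied and unit — conflict.
So u0 must be the other value — set u0 = 0.
From the singleton clause (u3), u3 = 1.
From the singleton clause (u6), u6 = 1.
From the singleton clause (u1'), u1 = 0.
From the singleton clause (u5'), u5 = 0.
Now (u5) is unsatisfied and unit — conflict.
Both values of u0 lead to a conflict.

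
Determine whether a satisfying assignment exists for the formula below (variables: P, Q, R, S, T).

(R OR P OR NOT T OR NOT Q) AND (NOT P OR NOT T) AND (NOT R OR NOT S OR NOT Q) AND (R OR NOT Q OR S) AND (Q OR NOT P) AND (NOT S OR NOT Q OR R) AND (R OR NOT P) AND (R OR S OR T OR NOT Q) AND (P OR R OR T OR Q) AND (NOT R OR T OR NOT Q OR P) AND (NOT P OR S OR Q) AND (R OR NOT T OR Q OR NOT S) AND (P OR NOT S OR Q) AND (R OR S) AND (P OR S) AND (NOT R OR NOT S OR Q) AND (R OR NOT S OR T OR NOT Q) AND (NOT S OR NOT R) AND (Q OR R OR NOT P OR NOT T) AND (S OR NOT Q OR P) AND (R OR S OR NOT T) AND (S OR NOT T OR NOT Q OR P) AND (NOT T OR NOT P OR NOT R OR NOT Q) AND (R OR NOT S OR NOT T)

Branch on P: set P = true.
Unit clause (NOT T) forces T = false.
Unit clause (Q) forces Q = true.
Unit clause (R) forces R = true.
Unit clause (NOT S) forces S = false.
Every clause now holds.
A satisfying assignment: P ↦ true; Q ↦ true; R ↦ true; S ↦ false; T ↦ false.

Yes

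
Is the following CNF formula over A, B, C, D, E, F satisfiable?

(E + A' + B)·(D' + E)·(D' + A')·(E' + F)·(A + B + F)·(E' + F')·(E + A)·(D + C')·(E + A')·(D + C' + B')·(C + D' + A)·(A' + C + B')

Branch on D: set D = 0.
(C') alone gives C = 0.
Branch on E: set E = 0.
(A) alone gives A = 1.
That conflicts with the unit clause (A').
Undo E and try E = 1.
(F) alone gives F = 1.
That conflicts with the unit clause (F').
Both values of E lead to a conflict.
Undo D and try D = 1.
(E) alone gives E = 1.
(A') alone gives A = 0.
(F) alone gives F = 1.
That conflicts with the unit clause (F').
Both values of D lead to a conflict.
No assignment satisfies every clause.

Unsatisfiable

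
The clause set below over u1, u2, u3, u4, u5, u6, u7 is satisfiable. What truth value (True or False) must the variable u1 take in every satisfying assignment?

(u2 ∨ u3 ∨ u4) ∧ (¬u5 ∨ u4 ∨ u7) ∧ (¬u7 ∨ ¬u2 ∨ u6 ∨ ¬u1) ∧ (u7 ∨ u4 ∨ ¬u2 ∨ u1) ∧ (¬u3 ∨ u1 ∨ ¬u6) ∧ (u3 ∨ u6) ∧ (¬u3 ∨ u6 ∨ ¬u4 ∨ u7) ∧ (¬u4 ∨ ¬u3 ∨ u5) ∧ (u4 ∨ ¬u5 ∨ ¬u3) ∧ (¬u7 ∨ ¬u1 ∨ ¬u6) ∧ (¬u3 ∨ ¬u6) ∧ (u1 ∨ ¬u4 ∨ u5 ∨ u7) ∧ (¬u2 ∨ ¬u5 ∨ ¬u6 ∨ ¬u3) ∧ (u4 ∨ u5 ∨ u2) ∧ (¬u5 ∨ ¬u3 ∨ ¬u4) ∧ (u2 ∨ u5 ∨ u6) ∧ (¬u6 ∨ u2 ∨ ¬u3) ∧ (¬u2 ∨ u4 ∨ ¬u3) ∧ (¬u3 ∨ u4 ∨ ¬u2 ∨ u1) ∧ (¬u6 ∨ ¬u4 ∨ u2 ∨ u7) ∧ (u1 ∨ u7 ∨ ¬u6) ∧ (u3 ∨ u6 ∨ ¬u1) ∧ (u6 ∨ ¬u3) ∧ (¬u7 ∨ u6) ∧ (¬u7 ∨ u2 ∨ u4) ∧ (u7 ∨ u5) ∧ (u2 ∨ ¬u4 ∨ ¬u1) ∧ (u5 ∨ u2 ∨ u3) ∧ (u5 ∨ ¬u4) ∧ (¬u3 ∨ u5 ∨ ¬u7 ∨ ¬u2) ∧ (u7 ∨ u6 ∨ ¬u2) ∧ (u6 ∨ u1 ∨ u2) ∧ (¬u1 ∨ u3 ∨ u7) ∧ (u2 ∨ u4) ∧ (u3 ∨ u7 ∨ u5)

False

Suppose u1 = True.
Case u3 = True:
(¬u6) alone gives u6 = False.
That conflicts with the unit clause (u6).
Backtrack on u3: now try u3 = False.
(u6) alone gives u6 = True.
(¬u7) alone gives u7 = False.
That conflicts with the unit clause (u7).
Either choice for u3 ends in contradiction.
So every satisfying assignment has u1 = False.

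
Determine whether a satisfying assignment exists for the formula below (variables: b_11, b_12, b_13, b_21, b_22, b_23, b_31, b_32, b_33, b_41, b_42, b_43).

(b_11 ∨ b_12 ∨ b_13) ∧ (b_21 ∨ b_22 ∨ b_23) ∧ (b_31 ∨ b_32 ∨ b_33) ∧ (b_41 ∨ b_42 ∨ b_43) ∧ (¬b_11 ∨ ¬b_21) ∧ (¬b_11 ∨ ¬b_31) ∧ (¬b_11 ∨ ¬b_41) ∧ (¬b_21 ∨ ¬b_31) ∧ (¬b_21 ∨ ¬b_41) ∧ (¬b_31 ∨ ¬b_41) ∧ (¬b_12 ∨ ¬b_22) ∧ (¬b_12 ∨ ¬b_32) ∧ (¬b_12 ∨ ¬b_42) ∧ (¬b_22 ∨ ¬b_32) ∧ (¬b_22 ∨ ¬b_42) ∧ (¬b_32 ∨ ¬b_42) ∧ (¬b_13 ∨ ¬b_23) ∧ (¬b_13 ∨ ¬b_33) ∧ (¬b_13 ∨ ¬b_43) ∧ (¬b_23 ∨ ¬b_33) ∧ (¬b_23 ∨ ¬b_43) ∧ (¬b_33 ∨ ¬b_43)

Branch on b_11: set b_11 = False.
Branch on b_12: set b_12 = True.
(¬b_22) alone gives b_22 = False.
(¬b_32) alone gives b_32 = False.
(¬b_42) alone gives b_42 = False.
Branch on b_21: set b_21 = True.
(¬b_31) alone gives b_31 = False.
(b_33) alone gives b_33 = True.
(¬b_41) alone gives b_41 = False.
(b_43) alone gives b_43 = True.
That conflicts with the unit clause (¬b_43).
Undo b_21 and try b_21 = False.
(b_23) alone gives b_23 = True.
(¬b_13) alone gives b_13 = False.
(¬b_33) alone gives b_33 = False.
(b_31) alone gives b_31 = True.
(¬b_41) alone gives b_41 = False.
(b_43) alone gives b_43 = True.
That conflicts with the unit clause (¬b_43).
Either choice for b_21 ends in contradiction.
Undo b_12 and try b_12 = False.
(b_13) alone gives b_13 = True.
(¬b_23) alone gives b_23 = False.
(¬b_33) alone gives b_33 = False.
(¬b_43) alone gives b_43 = False.
Branch on b_21: set b_21 = True.
(¬b_31) alone gives b_31 = False.
(b_32) alone gives b_32 = True.
(¬b_41) alone gives b_41 = False.
(b_42) alone gives b_42 = True.
That conflicts with the unit clause (¬b_42).
Undo b_21 and try b_21 = False.
(b_22) alone gives b_22 = True.
(¬b_32) alone gives b_32 = False.
(b_31) alone gives b_31 = True.
(¬b_41) alone gives b_41 = False.
(b_42) alone gives b_42 = True.
That conflicts with the unit clause (¬b_42).
Either choice for b_21 ends in contradiction.
Either choice for b_12 ends in contradiction.
Undo b_11 and try b_11 = True.
(¬b_21) alone gives b_21 = False.
(¬b_31) alone gives b_31 = False.
(¬b_41) alone gives b_41 = False.
Branch on b_22: set b_22 = True.
(¬b_12) alone gives b_12 = False.
(¬b_32) alone gives b_32 = False.
(b_33) alone gives b_33 = True.
(¬b_42) alone gives b_42 = False.
(b_43) alone gives b_43 = True.
That conflicts with the unit clause (¬b_43).
Undo b_22 and try b_22 = False.
(b_23) alone gives b_23 = True.
(¬b_13) alone gives b_13 = False.
(¬b_33) alone gives b_33 = False.
(b_32) alone gives b_32 = True.
(¬b_12) alone gives b_12 = False.
(¬b_42) alone gives b_42 = False.
(b_43) alone gives b_43 = True.
That conflicts with the unit clause (¬b_43).
Either choice for b_22 ends in contradiction.
Either choice for b_11 ends in contradiction.
No assignment satisfies every clause.

No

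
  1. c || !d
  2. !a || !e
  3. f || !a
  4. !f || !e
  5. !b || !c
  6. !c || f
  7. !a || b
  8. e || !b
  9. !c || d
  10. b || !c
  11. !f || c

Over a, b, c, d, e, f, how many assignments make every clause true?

There are 2^6 = 64 truth assignments over (a, b, c, d, e, f).
Split on e. With e = true, the clauses containing e are satisfied and !e drops from the rest; 2 of the 2^5 = 32 assignments to the other variables satisfy what remains.
With e = false, by the same count on the reduced clause set, 1 assignment works.
Total: 2 + 1 = 3.

3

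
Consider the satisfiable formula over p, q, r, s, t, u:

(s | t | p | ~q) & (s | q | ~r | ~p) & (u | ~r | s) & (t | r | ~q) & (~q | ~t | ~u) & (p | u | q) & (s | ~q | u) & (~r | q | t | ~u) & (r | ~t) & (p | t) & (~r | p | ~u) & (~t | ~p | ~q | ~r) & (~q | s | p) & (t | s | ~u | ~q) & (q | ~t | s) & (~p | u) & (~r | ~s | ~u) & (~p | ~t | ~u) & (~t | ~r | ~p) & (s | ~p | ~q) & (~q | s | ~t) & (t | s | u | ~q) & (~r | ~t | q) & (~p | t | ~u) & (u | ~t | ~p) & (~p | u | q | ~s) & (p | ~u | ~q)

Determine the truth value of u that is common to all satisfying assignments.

False

Suppose u = 1.
Try q = 0.
Try r = 0.
The clause (~t) is unit, so t = 0.
The clause (p) is unit, so p = 1.
But (~p) is also a unit clause — contradiction.
Backtrack on r: now try r = 1.
The clause (t) is unit, so t = 1.
But (~t) is also a unit clause — contradiction.
Either choice for r ends in contradiction.
Backtrack on q: now try q = 1.
The clause (~t) is unit, so t = 0.
The clause (r) is unit, so r = 1.
The clause (p) is unit, so p = 1.
But (~p) is also a unit clause — contradiction.
Either choice for q ends in contradiction.
So every satisfying assignment has u = False.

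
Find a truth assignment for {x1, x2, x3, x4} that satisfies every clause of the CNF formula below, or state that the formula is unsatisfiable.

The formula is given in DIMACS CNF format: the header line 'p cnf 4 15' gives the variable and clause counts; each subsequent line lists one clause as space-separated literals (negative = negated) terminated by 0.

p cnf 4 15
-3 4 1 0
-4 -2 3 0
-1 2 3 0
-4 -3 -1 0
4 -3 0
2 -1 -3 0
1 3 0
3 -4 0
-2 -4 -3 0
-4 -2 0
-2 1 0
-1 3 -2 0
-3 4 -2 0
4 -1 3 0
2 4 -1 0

x1: False, x2: False, x3: True, x4: True

Case x4 = True:
The clause (x3) is unit, so x3 = True.
The clause (¬x1) is unit, so x1 = False.
The clause (¬x2) is unit, so x2 = False.
This assignment satisfies each clause.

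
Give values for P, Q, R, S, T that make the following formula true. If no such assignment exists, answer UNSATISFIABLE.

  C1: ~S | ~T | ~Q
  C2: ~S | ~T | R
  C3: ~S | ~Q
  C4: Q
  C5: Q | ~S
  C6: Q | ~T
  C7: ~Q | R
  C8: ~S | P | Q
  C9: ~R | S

From the singleton clause (Q), Q = 1.
From the singleton clause (~S), S = 0.
From the singleton clause (R), R = 1.
That conflicts with the unit clause (~R).

UNSATISFIABLE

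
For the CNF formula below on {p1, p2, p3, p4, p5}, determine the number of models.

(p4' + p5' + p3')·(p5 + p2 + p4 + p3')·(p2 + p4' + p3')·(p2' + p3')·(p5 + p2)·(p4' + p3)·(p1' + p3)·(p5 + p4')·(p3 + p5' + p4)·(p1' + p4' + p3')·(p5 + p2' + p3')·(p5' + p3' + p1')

2

There are 2^5 = 32 truth assignments over (p1, p2, p3, p4, p5).
Split on p3. With p3 = 1, the clauses containing p3 are satisfied and p3' drops from the rest; 1 of the 2^4 = 16 assignments to the other variables satisfy what remains.
With p3 = 0, by the same count on the reduced clause set, 1 assignment works.
(One model: p1=F, p2=F, p3=T, p4=F, p5=T.)
Total: 1 + 1 = 2.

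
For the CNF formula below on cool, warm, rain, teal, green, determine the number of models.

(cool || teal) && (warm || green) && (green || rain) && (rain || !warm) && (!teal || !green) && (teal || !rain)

3

There are 2^5 = 32 truth assignments over (cool, warm, rain, teal, green).
Split on cool. With cool = true, the clauses containing cool are satisfied and !cool drops from the rest; 2 of the 2^4 = 16 assignments to the other variables satisfy what remains.
With cool = false, by the same count on the reduced clause set, 1 assignment works.
Total: 2 + 1 = 3.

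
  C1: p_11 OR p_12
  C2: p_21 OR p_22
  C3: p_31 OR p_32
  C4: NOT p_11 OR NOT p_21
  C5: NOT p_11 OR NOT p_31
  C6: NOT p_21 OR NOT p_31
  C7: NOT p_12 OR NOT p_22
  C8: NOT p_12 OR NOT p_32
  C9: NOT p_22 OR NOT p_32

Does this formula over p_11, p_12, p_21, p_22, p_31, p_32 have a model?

Try p_11 = true.
The clause (NOT p_21) is unit, so p_21 = false.
The clause (p_22) is unit, so p_22 = true.
The clause (NOT p_31) is unit, so p_31 = false.
The clause (p_32) is unit, so p_32 = true.
Now (NOT p_32) is unsatisfied and unit — conflict.
So p_11 must be the other value — set p_11 = false.
The clause (p_12) is unit, so p_12 = true.
The clause (NOT p_22) is unit, so p_22 = false.
The clause (p_21) is unit, so p_21 = true.
The clause (NOT p_31) is unit, so p_31 = false.
The clause (p_32) is unit, so p_32 = true.
Now (NOT p_32) is unsatisfied and unit — conflict.
Either choice for p_11 ends in contradiction.
No assignment satisfies every clause.

No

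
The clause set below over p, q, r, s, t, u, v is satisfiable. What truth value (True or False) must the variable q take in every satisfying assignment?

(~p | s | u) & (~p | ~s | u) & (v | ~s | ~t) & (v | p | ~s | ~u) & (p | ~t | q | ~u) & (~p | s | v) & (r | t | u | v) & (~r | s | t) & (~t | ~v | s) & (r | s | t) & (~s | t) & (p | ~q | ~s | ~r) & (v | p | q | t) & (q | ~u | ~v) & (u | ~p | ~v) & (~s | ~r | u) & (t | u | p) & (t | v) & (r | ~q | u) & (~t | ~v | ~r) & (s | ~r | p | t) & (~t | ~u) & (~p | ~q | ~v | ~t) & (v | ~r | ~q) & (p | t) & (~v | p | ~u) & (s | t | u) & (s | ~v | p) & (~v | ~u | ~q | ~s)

False

Suppose q = 1.
Branch on s: set s = 0.
Branch on p: set p = 0.
The clause (t) is unit, so t = 1.
The clause (~v) is unit, so v = 0.
The clause (~u) is unit, so u = 0.
The clause (r) is unit, so r = 1.
That conflicts with the unit clause (~r).
That branch fails; take p = 1 instead.
The clause (u) is unit, so u = 1.
The clause (v) is unit, so v = 1.
The clause (~t) is unit, so t = 0.
The clause (~r) is unit, so r = 0.
That conflicts with the unit clause (r).
Both values of p lead to a conflict.
That branch fails; take s = 1 instead.
The clause (t) is unit, so t = 1.
The clause (v) is unit, so v = 1.
The clause (~r) is unit, so r = 0.
The clause (u) is unit, so u = 1.
That conflicts with the unit clause (~u).
Both values of s lead to a conflict.
So every satisfying assignment has q = False.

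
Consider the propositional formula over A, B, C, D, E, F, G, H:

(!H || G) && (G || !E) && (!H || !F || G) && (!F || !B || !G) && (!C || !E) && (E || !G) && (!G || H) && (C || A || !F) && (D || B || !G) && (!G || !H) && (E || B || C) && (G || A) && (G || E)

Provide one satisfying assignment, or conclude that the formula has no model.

Suppose H = false.
The clause (!G) is unit, so G = false.
The clause (!E) is unit, so E = false.
That conflicts with the unit clause (E).
That branch fails; take H = true instead.
The clause (G) is unit, so G = true.
That conflicts with the unit clause (!G).
Neither H = true nor H = false works.

UNSATISFIABLE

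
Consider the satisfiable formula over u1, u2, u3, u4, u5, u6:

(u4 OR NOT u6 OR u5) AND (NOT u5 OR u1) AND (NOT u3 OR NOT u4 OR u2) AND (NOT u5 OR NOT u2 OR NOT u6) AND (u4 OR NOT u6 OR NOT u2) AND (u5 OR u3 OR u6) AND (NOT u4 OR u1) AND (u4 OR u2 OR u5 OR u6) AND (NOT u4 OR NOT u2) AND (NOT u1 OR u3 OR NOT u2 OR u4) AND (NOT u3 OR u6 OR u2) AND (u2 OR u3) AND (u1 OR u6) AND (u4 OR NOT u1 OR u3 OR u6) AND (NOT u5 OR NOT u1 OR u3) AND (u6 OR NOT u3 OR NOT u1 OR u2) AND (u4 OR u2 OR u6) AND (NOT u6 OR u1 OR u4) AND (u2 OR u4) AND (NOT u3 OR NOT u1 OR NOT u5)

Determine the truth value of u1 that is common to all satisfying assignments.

Suppose u1 = false.
From the singleton clause (NOT u5), u5 = false.
From the singleton clause (NOT u4), u4 = false.
From the singleton clause (NOT u6), u6 = false.
Now (u6) is unsatisfied and unit — conflict.
So every satisfying assignment has u1 = True.

True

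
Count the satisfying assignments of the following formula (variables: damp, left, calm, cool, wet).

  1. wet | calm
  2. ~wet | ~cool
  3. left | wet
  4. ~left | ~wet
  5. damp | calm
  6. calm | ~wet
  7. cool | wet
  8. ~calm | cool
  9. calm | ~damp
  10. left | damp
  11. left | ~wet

2

There are 2^5 = 32 truth assignments over (damp, left, calm, cool, wet).
Split on wet. With wet = 1, the clauses containing wet are satisfied and ~wet drops from the rest; 0 of the 2^4 = 16 assignments to the other variables satisfy what remains.
With wet = 0, by the same count on the reduced clause set, 2 assignments work.
Total: 0 + 2 = 2.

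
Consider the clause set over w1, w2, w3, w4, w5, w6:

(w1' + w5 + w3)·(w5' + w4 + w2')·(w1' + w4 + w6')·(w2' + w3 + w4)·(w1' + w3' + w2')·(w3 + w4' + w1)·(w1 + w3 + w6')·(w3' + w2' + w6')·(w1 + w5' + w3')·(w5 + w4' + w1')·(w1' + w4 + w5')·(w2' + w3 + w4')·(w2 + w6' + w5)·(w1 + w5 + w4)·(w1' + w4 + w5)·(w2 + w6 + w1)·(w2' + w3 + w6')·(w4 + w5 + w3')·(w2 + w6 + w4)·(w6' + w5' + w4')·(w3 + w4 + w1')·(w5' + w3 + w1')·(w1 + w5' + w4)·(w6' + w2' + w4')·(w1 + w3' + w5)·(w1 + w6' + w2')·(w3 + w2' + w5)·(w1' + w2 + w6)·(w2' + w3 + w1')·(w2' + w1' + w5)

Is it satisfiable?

No

Suppose w1 = 0.
Suppose w3 = 1.
Unit clause (w5') forces w5 = 0.
That conflicts with the unit clause (w5).
That branch fails; take w3 = 0 instead.
Unit clause (w4') forces w4 = 0.
Unit clause (w2') forces w2 = 0.
Unit clause (w6') forces w6 = 0.
That conflicts with the unit clause (w6).
Either choice for w3 ends in contradiction.
That branch fails; take w1 = 1 instead.
Suppose w5 = 1.
Unit clause (w4) forces w4 = 1.
Unit clause (w6') forces w6 = 0.
Unit clause (w3) forces w3 = 1.
Unit clause (w2') forces w2 = 0.
That conflicts with the unit clause (w2).
That branch fails; take w5 = 0 instead.
Unit clause (w3) forces w3 = 1.
Unit clause (w2') forces w2 = 0.
Unit clause (w4') forces w4 = 0.
That conflicts with the unit clause (w4).
Either choice for w5 ends in contradiction.
Either choice for w1 ends in contradiction.
No assignment satisfies every clause.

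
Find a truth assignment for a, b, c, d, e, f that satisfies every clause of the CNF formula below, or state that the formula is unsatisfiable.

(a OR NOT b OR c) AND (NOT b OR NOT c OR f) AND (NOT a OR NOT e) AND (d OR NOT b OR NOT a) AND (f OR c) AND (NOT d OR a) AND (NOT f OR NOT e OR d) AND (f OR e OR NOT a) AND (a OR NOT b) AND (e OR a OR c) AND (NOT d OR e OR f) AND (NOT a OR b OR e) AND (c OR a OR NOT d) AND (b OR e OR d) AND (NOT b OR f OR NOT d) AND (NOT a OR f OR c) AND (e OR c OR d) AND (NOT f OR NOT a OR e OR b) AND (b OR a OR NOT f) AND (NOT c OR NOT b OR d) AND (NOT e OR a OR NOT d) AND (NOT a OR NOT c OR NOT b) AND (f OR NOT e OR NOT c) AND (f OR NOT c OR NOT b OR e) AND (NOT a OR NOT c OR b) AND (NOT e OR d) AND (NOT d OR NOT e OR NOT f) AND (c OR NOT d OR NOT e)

Try a = true.
From the singleton clause (NOT e), e = false.
From the singleton clause (f), f = true.
From the singleton clause (b), b = true.
From the singleton clause (d), d = true.
From the singleton clause (NOT c), c = false.
All clauses are satisfied.

a=true, b=true, c=false, d=true, e=false, f=true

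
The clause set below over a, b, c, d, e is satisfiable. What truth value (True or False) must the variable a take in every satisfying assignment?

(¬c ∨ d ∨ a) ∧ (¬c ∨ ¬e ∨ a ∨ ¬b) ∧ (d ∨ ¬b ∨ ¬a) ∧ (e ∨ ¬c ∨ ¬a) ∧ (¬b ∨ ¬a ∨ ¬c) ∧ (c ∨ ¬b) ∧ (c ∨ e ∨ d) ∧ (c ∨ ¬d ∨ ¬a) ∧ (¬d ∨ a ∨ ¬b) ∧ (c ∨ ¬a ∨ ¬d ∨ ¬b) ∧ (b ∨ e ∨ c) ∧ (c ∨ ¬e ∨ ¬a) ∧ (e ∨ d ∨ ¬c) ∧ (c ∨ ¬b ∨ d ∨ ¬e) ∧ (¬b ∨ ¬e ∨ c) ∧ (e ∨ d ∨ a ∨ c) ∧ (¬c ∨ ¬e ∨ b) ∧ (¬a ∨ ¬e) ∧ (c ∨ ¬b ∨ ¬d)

False

Suppose a = True.
Unit clause (¬e) forces e = False.
Unit clause (¬c) forces c = False.
Unit clause (¬b) forces b = False.
But (b) is also a unit clause — contradiction.
So every satisfying assignment has a = False.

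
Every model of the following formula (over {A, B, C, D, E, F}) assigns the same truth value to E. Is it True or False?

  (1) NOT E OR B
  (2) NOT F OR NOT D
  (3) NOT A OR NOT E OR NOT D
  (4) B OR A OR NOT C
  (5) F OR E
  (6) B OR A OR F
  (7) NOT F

True

Suppose E = false.
Unit clause (F) forces F = true.
Now (NOT F) is unsatisfied and unit — conflict.
So every satisfying assignment has E = True.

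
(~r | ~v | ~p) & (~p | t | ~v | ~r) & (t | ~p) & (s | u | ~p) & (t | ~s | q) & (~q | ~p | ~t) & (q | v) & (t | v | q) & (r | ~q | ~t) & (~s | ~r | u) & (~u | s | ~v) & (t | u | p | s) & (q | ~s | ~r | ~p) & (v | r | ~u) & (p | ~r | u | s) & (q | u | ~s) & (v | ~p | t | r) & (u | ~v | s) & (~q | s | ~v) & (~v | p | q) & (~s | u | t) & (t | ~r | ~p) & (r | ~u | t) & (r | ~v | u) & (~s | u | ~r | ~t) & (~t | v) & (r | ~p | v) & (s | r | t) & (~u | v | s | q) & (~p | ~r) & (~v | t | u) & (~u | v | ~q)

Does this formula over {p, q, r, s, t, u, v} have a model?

Yes, satisfiable

Case t = 1:
Unit clause (v) forces v = 1.
Case r = 0:
Unit clause (~q) forces q = 0.
Unit clause (p) forces p = 1.
Unit clause (u) forces u = 1.
Unit clause (s) forces s = 1.
All clauses are satisfied.
A satisfying assignment: p=1, q=0, r=0, s=1, t=1, u=1, v=1.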